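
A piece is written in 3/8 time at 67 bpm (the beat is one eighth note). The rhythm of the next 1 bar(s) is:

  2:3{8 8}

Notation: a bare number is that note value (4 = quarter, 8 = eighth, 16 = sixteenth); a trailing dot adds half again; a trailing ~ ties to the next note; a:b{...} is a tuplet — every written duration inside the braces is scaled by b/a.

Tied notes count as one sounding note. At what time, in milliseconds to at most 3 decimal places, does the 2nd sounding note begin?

1. 0.0ms @ 0 + 1343.284ms (3/2)
2. 1343.284ms @ 3/2 + 1343.284ms (3/2)

note 2 onset = 3/2b = 1343.284ms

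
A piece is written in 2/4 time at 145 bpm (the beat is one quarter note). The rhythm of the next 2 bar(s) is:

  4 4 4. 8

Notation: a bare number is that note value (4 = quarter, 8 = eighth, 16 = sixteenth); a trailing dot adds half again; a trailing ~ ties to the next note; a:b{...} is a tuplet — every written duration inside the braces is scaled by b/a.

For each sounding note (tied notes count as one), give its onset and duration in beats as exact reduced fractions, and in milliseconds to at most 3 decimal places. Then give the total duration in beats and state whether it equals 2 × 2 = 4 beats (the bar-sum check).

1) 0.0ms=0b +413.793ms=1b
2) 413.793ms=1b +413.793ms=1b
3) 827.586ms=2b +620.69ms=3/2b
4) 1448.276ms=7/2b +206.897ms=1/2b
Σ=4b of 4 (145bpm 2/4) — PASS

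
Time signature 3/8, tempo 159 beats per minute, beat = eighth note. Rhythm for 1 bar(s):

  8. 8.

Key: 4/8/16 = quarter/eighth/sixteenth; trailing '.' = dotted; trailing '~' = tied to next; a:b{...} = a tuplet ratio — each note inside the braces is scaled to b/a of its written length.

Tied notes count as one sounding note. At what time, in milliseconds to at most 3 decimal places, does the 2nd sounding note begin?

1. 0.0ms @ 0 + 566.038ms (3/2)
2. 566.038ms @ 3/2 + 566.038ms (3/2)

note 2 onset = 3/2b = 566.038ms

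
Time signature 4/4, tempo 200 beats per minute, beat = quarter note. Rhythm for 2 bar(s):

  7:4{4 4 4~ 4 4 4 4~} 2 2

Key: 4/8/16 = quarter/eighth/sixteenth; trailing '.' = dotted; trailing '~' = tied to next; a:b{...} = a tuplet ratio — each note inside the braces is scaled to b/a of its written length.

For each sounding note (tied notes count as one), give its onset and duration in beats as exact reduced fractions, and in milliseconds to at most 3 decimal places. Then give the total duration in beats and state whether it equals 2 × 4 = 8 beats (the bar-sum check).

1) 0.0ms=0b +171.429ms=4/7b
2) 171.429ms=4/7b +171.429ms=4/7b
3) 342.857ms=8/7b +342.857ms=8/7b
4) 685.714ms=16/7b +171.429ms=4/7b
5) 857.143ms=20/7b +171.429ms=4/7b
6) 1028.571ms=24/7b +771.429ms=18/7b
7) 1800.0ms=6b +600.0ms=2b
Σ=8b of 8 (200bpm 4/4) — PASS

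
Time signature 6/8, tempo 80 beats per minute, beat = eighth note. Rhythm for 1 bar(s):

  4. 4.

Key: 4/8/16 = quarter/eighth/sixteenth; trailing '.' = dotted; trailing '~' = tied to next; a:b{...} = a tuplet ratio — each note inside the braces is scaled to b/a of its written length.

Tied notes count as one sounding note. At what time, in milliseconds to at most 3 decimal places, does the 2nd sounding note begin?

1. 0.0ms @ 0 + 2250.0ms (3)
2. 2250.0ms @ 3 + 2250.0ms (3)

note 2 onset = 3b = 2250.0ms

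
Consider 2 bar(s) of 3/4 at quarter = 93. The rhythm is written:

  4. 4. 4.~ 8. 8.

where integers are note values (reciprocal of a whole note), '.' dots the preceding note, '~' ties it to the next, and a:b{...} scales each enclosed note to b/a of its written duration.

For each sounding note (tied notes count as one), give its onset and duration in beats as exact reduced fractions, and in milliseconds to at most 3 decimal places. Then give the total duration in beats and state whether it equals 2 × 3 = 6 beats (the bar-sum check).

1) 0.0ms=0b +967.742ms=3/2b
2) 967.742ms=3/2b +967.742ms=3/2b
3) 1935.484ms=3b +1451.613ms=9/4b
4) 3387.097ms=21/4b +483.871ms=3/4b
Σ=6b of 6 (93bpm 3/4) — PASS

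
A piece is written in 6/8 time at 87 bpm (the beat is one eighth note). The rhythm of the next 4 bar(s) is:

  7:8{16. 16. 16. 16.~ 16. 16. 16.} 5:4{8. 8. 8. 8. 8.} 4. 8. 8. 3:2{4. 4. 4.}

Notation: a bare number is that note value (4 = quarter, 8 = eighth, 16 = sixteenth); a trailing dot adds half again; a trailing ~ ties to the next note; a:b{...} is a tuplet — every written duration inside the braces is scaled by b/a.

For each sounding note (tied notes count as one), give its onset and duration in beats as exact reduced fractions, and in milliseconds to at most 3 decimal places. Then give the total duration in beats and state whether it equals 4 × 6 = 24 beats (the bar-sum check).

1) 0.0ms=0b +591.133ms=6/7b
2) 591.133ms=6/7b +591.133ms=6/7b
3) 1182.266ms=12/7b +591.133ms=6/7b
4) 1773.399ms=18/7b +1182.266ms=12/7b
5) 2955.665ms=30/7b +591.133ms=6/7b
6) 3546.798ms=36/7b +591.133ms=6/7b
7) 4137.931ms=6b +827.586ms=6/5b
8) 4965.517ms=36/5b +827.586ms=6/5b
9) 5793.103ms=42/5b +827.586ms=6/5b
10) 6620.69ms=48/5b +827.586ms=6/5b
11) 7448.276ms=54/5b +827.586ms=6/5b
12) 8275.862ms=12b +2068.966ms=3b
13) 10344.828ms=15b +1034.483ms=3/2b
14) 11379.31ms=33/2b +1034.483ms=3/2b
15) 12413.793ms=18b +1379.31ms=2b
16) 13793.103ms=20b +1379.31ms=2b
17) 15172.414ms=22b +1379.31ms=2b
Σ=24b of 24 (87bpm 6/8) — PASS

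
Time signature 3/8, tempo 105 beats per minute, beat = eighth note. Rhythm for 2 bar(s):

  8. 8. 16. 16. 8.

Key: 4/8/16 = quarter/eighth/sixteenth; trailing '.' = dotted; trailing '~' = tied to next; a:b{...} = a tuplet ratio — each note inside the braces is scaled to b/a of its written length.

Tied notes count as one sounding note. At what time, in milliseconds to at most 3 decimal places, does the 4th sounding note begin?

note 4 onset = 15/4b = 2142.857ms

1. 0.0ms @ 0 + 857.143ms (3/2)
2. 857.143ms @ 3/2 + 857.143ms (3/2)
3. 1714.286ms @ 3 + 428.571ms (3/4)
4. 2142.857ms @ 15/4 + 428.571ms (3/4)
5. 2571.429ms @ 9/2 + 857.143ms (3/2)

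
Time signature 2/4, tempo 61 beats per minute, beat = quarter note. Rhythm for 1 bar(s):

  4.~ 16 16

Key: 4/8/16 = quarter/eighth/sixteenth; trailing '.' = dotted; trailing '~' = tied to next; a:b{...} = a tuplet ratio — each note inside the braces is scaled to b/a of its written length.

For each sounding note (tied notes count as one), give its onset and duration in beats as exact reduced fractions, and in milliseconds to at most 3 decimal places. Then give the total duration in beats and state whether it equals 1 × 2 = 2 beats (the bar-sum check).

1) 0.0ms=0b +1721.311ms=7/4b
2) 1721.311ms=7/4b +245.902ms=1/4b
Σ=2b of 2 (61bpm 2/4) — PASS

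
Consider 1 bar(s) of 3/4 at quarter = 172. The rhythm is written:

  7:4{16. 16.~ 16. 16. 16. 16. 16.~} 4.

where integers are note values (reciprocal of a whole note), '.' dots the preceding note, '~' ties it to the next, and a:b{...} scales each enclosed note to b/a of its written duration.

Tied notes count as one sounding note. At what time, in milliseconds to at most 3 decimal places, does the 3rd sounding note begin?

1. 0.0ms @ 0 + 74.751ms (3/14)
2. 74.751ms @ 3/14 + 149.502ms (3/7)
3. 224.252ms @ 9/14 + 74.751ms (3/14)
4. 299.003ms @ 6/7 + 74.751ms (3/14)
5. 373.754ms @ 15/14 + 74.751ms (3/14)
6. 448.505ms @ 9/7 + 598.007ms (12/7)

note 3 onset = 9/14b = 224.252ms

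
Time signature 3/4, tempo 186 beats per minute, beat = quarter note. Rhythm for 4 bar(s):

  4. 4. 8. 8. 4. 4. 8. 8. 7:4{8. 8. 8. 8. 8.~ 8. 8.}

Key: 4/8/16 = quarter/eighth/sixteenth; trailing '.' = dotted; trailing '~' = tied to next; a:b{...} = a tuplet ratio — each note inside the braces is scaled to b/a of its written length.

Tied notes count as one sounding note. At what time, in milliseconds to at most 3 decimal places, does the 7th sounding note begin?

1. 0.0ms @ 0 + 483.871ms (3/2)
2. 483.871ms @ 3/2 + 483.871ms (3/2)
3. 967.742ms @ 3 + 241.935ms (3/4)
4. 1209.677ms @ 15/4 + 241.935ms (3/4)
5. 1451.613ms @ 9/2 + 483.871ms (3/2)
6. 1935.484ms @ 6 + 483.871ms (3/2)
7. 2419.355ms @ 15/2 + 241.935ms (3/4)
8. 2661.29ms @ 33/4 + 241.935ms (3/4)
9. 2903.226ms @ 9 + 138.249ms (3/7)
10. 3041.475ms @ 66/7 + 138.249ms (3/7)
11. 3179.724ms @ 69/7 + 138.249ms (3/7)
12. 3317.972ms @ 72/7 + 138.249ms (3/7)
13. 3456.221ms @ 75/7 + 276.498ms (6/7)
14. 3732.719ms @ 81/7 + 138.249ms (3/7)

note 7 onset = 15/2b = 2419.355ms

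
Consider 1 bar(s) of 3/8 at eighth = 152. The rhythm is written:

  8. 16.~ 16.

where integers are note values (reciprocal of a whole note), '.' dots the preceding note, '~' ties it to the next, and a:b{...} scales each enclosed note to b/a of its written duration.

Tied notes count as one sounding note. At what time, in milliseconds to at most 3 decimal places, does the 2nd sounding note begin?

1. 0.0ms @ 0 + 592.105ms (3/2)
2. 592.105ms @ 3/2 + 592.105ms (3/2)

note 2 onset = 3/2b = 592.105ms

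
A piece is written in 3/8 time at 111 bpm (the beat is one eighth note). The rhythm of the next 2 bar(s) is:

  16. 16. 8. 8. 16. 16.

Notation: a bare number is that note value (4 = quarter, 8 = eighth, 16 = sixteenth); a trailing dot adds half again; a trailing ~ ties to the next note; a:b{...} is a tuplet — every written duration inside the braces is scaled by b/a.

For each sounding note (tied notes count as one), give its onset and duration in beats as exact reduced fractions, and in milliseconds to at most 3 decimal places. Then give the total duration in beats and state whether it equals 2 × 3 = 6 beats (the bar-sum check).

1) 0.0ms=0b +405.405ms=3/4b
2) 405.405ms=3/4b +405.405ms=3/4b
3) 810.811ms=3/2b +810.811ms=3/2b
4) 1621.622ms=3b +810.811ms=3/2b
5) 2432.432ms=9/2b +405.405ms=3/4b
6) 2837.838ms=21/4b +405.405ms=3/4b
Σ=6b of 6 (111bpm 3/8) — PASS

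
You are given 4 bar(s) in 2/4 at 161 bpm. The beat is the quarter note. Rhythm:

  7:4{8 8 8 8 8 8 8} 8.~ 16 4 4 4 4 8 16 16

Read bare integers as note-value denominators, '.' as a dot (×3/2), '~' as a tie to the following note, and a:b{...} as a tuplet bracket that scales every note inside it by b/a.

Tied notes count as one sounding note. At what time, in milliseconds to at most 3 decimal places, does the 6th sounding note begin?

note 6 onset = 10/7b = 532.387ms

1. 0.0ms @ 0 + 106.477ms (2/7)
2. 106.477ms @ 2/7 + 106.477ms (2/7)
3. 212.955ms @ 4/7 + 106.477ms (2/7)
4. 319.432ms @ 6/7 + 106.477ms (2/7)
5. 425.909ms @ 8/7 + 106.477ms (2/7)
6. 532.387ms @ 10/7 + 106.477ms (2/7)
7. 638.864ms @ 12/7 + 106.477ms (2/7)
8. 745.342ms @ 2 + 372.671ms (1)
9. 1118.012ms @ 3 + 372.671ms (1)
10. 1490.683ms @ 4 + 372.671ms (1)
11. 1863.354ms @ 5 + 372.671ms (1)
12. 2236.025ms @ 6 + 372.671ms (1)
13. 2608.696ms @ 7 + 186.335ms (1/2)
14. 2795.031ms @ 15/2 + 93.168ms (1/4)
15. 2888.199ms @ 31/4 + 93.168ms (1/4)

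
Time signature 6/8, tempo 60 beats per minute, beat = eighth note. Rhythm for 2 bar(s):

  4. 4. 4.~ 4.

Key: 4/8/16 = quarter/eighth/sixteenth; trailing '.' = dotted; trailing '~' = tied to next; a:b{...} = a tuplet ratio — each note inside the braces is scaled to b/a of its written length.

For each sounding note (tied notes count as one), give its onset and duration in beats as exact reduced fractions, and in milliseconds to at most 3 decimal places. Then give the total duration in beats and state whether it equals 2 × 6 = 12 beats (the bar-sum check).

1) 0.0ms=0b +3000.0ms=3b
2) 3000.0ms=3b +3000.0ms=3b
3) 6000.0ms=6b +6000.0ms=6b
Σ=12b of 12 (60bpm 6/8) — PASS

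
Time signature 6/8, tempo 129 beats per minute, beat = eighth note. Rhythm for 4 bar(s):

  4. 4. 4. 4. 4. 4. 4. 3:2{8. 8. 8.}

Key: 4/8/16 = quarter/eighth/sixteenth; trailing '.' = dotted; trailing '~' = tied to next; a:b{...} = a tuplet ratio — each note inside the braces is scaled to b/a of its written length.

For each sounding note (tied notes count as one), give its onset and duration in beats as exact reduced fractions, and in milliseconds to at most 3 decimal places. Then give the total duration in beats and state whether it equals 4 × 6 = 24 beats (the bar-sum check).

1) 0.0ms=0b +1395.349ms=3b
2) 1395.349ms=3b +1395.349ms=3b
3) 2790.698ms=6b +1395.349ms=3b
4) 4186.047ms=9b +1395.349ms=3b
5) 5581.395ms=12b +1395.349ms=3b
6) 6976.744ms=15b +1395.349ms=3b
7) 8372.093ms=18b +1395.349ms=3b
8) 9767.442ms=21b +465.116ms=1b
9) 10232.558ms=22b +465.116ms=1b
10) 10697.674ms=23b +465.116ms=1b
Σ=24b of 24 (129bpm 6/8) — PASS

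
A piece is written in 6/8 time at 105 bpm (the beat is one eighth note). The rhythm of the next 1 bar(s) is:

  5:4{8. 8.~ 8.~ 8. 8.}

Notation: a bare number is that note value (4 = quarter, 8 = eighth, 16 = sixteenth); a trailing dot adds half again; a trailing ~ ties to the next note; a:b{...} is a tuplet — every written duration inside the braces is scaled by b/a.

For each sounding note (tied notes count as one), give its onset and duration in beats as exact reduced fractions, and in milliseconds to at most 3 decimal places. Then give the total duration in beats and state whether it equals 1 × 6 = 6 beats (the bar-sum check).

1) 0.0ms=0b +685.714ms=6/5b
2) 685.714ms=6/5b +2057.143ms=18/5b
3) 2742.857ms=24/5b +685.714ms=6/5b
Σ=6b of 6 (105bpm 6/8) — PASS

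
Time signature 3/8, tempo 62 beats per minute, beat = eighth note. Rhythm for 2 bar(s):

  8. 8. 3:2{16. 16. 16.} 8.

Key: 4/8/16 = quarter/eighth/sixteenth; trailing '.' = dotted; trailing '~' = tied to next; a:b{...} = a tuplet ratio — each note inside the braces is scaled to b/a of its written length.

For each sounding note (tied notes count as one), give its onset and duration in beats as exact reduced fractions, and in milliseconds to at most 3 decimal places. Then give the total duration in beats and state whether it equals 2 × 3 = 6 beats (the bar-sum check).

1) 0.0ms=0b +1451.613ms=3/2b
2) 1451.613ms=3/2b +1451.613ms=3/2b
3) 2903.226ms=3b +483.871ms=1/2b
4) 3387.097ms=7/2b +483.871ms=1/2b
5) 3870.968ms=4b +483.871ms=1/2b
6) 4354.839ms=9/2b +1451.613ms=3/2b
Σ=6b of 6 (62bpm 3/8) — PASS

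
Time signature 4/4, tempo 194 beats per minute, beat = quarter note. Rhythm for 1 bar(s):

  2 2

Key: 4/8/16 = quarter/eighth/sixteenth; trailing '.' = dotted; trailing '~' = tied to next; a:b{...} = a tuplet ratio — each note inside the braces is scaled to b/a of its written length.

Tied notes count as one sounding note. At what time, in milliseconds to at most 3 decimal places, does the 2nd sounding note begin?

1. 0.0ms @ 0 + 618.557ms (2)
2. 618.557ms @ 2 + 618.557ms (2)

note 2 onset = 2b = 618.557ms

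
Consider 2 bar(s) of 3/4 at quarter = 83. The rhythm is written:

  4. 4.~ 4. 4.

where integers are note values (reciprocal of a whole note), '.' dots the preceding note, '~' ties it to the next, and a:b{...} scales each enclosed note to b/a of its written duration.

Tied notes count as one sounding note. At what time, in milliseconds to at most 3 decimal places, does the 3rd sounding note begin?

1. 0.0ms @ 0 + 1084.337ms (3/2)
2. 1084.337ms @ 3/2 + 2168.675ms (3)
3. 3253.012ms @ 9/2 + 1084.337ms (3/2)

note 3 onset = 9/2b = 3253.012ms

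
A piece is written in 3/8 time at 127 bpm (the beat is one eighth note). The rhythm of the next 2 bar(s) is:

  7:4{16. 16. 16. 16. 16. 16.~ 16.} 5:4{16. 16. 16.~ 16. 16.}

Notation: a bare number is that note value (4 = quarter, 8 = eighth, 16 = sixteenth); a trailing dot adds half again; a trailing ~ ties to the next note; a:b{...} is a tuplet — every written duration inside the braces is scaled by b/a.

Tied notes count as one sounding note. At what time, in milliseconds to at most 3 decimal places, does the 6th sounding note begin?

1. 0.0ms @ 0 + 202.475ms (3/7)
2. 202.475ms @ 3/7 + 202.475ms (3/7)
3. 404.949ms @ 6/7 + 202.475ms (3/7)
4. 607.424ms @ 9/7 + 202.475ms (3/7)
5. 809.899ms @ 12/7 + 202.475ms (3/7)
6. 1012.373ms @ 15/7 + 404.949ms (6/7)
7. 1417.323ms @ 3 + 283.465ms (3/5)
8. 1700.787ms @ 18/5 + 283.465ms (3/5)
9. 1984.252ms @ 21/5 + 566.929ms (6/5)
10. 2551.181ms @ 27/5 + 283.465ms (3/5)

note 6 onset = 15/7b = 1012.373ms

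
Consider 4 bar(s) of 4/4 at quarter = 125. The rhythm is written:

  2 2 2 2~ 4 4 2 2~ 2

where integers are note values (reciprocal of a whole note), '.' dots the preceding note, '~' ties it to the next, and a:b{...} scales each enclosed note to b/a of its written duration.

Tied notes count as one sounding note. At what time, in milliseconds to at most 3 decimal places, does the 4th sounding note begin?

note 4 onset = 6b = 2880.0ms

1. 0.0ms @ 0 + 960.0ms (2)
2. 960.0ms @ 2 + 960.0ms (2)
3. 1920.0ms @ 4 + 960.0ms (2)
4. 2880.0ms @ 6 + 1440.0ms (3)
5. 4320.0ms @ 9 + 480.0ms (1)
6. 4800.0ms @ 10 + 960.0ms (2)
7. 5760.0ms @ 12 + 1920.0ms (4)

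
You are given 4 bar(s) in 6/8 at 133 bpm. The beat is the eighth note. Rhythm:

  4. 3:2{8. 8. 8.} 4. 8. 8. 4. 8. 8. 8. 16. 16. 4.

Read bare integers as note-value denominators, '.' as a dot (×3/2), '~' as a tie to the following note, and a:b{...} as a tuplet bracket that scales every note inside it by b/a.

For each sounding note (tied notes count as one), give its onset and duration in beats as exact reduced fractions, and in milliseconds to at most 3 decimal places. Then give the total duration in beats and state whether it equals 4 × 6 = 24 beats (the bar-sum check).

1) 0.0ms=0b +1353.383ms=3b
2) 1353.383ms=3b +451.128ms=1b
3) 1804.511ms=4b +451.128ms=1b
4) 2255.639ms=5b +451.128ms=1b
5) 2706.767ms=6b +1353.383ms=3b
6) 4060.15ms=9b +676.692ms=3/2b
7) 4736.842ms=21/2b +676.692ms=3/2b
8) 5413.534ms=12b +1353.383ms=3b
9) 6766.917ms=15b +676.692ms=3/2b
10) 7443.609ms=33/2b +676.692ms=3/2b
11) 8120.301ms=18b +676.692ms=3/2b
12) 8796.992ms=39/2b +338.346ms=3/4b
13) 9135.338ms=81/4b +338.346ms=3/4b
14) 9473.684ms=21b +1353.383ms=3b
Σ=24b of 24 (133bpm 6/8) — PASS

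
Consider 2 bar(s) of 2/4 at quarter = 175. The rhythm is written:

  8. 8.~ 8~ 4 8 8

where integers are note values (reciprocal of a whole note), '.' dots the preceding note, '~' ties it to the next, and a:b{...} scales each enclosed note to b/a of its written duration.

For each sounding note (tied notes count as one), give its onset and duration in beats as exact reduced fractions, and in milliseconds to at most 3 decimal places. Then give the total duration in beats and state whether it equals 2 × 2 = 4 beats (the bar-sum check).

1) 0.0ms=0b +257.143ms=3/4b
2) 257.143ms=3/4b +771.429ms=9/4b
3) 1028.571ms=3b +171.429ms=1/2b
4) 1200.0ms=7/2b +171.429ms=1/2b
Σ=4b of 4 (175bpm 2/4) — PASS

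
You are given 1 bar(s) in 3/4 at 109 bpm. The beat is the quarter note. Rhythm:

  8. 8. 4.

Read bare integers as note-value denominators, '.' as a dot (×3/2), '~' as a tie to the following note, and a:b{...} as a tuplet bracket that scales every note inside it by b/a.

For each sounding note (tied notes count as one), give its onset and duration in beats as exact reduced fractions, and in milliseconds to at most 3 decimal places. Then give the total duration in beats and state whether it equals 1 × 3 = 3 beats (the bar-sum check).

1) 0.0ms=0b +412.844ms=3/4b
2) 412.844ms=3/4b +412.844ms=3/4b
3) 825.688ms=3/2b +825.688ms=3/2b
Σ=3b of 3 (109bpm 3/4) — PASS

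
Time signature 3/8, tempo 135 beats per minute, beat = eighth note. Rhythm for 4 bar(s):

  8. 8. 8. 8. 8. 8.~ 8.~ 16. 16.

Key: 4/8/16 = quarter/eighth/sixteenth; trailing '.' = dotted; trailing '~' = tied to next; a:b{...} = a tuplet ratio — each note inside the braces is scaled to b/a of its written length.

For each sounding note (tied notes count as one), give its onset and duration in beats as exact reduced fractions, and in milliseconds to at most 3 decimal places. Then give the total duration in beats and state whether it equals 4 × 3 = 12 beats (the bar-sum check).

1) 0.0ms=0b +666.667ms=3/2b
2) 666.667ms=3/2b +666.667ms=3/2b
3) 1333.333ms=3b +666.667ms=3/2b
4) 2000.0ms=9/2b +666.667ms=3/2b
5) 2666.667ms=6b +666.667ms=3/2b
6) 3333.333ms=15/2b +1666.667ms=15/4b
7) 5000.0ms=45/4b +333.333ms=3/4b
Σ=12b of 12 (135bpm 3/8) — PASS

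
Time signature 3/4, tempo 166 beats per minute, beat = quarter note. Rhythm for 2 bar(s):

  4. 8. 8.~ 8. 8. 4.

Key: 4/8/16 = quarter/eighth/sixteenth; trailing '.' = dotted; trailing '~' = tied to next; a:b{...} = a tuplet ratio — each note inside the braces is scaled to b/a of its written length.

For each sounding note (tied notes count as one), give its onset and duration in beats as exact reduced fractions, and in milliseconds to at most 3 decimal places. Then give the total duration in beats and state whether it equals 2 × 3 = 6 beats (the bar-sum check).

1) 0.0ms=0b +542.169ms=3/2b
2) 542.169ms=3/2b +271.084ms=3/4b
3) 813.253ms=9/4b +542.169ms=3/2b
4) 1355.422ms=15/4b +271.084ms=3/4b
5) 1626.506ms=9/2b +542.169ms=3/2b
Σ=6b of 6 (166bpm 3/4) — PASS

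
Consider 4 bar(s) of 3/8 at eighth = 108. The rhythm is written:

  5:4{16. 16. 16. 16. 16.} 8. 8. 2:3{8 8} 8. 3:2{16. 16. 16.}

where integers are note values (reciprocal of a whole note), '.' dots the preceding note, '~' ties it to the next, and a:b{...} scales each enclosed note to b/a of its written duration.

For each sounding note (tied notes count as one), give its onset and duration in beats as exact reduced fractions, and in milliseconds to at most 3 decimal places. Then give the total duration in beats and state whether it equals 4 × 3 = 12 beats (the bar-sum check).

1) 0.0ms=0b +333.333ms=3/5b
2) 333.333ms=3/5b +333.333ms=3/5b
3) 666.667ms=6/5b +333.333ms=3/5b
4) 1000.0ms=9/5b +333.333ms=3/5b
5) 1333.333ms=12/5b +333.333ms=3/5b
6) 1666.667ms=3b +833.333ms=3/2b
7) 2500.0ms=9/2b +833.333ms=3/2b
8) 3333.333ms=6b +833.333ms=3/2b
9) 4166.667ms=15/2b +833.333ms=3/2b
10) 5000.0ms=9b +833.333ms=3/2b
11) 5833.333ms=21/2b +277.778ms=1/2b
12) 6111.111ms=11b +277.778ms=1/2b
13) 6388.889ms=23/2b +277.778ms=1/2b
Σ=12b of 12 (108bpm 3/8) — PASS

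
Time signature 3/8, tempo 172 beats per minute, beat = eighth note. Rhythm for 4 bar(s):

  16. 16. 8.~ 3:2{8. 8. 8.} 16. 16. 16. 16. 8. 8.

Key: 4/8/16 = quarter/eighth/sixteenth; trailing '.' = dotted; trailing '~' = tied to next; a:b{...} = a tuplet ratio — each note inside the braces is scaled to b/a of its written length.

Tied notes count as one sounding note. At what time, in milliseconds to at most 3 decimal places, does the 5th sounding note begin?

1. 0.0ms @ 0 + 261.628ms (3/4)
2. 261.628ms @ 3/4 + 261.628ms (3/4)
3. 523.256ms @ 3/2 + 872.093ms (5/2)
4. 1395.349ms @ 4 + 348.837ms (1)
5. 1744.186ms @ 5 + 348.837ms (1)
6. 2093.023ms @ 6 + 261.628ms (3/4)
7. 2354.651ms @ 27/4 + 261.628ms (3/4)
8. 2616.279ms @ 15/2 + 261.628ms (3/4)
9. 2877.907ms @ 33/4 + 261.628ms (3/4)
10. 3139.535ms @ 9 + 523.256ms (3/2)
11. 3662.791ms @ 21/2 + 523.256ms (3/2)

note 5 onset = 5b = 1744.186ms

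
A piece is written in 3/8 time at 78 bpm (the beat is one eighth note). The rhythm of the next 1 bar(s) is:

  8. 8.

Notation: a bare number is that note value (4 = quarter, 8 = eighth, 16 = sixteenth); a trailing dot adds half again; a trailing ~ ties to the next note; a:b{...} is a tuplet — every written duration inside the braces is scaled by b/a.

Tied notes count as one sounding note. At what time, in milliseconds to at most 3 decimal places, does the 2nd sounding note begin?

note 2 onset = 3/2b = 1153.846ms

1. 0.0ms @ 0 + 1153.846ms (3/2)
2. 1153.846ms @ 3/2 + 1153.846ms (3/2)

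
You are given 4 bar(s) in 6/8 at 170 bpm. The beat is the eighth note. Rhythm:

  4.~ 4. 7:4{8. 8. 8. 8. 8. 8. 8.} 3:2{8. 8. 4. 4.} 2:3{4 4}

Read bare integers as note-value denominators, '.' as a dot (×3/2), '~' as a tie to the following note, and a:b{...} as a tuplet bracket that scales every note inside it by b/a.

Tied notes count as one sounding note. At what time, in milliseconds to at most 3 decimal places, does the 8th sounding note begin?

1. 0.0ms @ 0 + 2117.647ms (6)
2. 2117.647ms @ 6 + 302.521ms (6/7)
3. 2420.168ms @ 48/7 + 302.521ms (6/7)
4. 2722.689ms @ 54/7 + 302.521ms (6/7)
5. 3025.21ms @ 60/7 + 302.521ms (6/7)
6. 3327.731ms @ 66/7 + 302.521ms (6/7)
7. 3630.252ms @ 72/7 + 302.521ms (6/7)
8. 3932.773ms @ 78/7 + 302.521ms (6/7)
9. 4235.294ms @ 12 + 352.941ms (1)
10. 4588.235ms @ 13 + 352.941ms (1)
11. 4941.176ms @ 14 + 705.882ms (2)
12. 5647.059ms @ 16 + 705.882ms (2)
13. 6352.941ms @ 18 + 1058.824ms (3)
14. 7411.765ms @ 21 + 1058.824ms (3)

note 8 onset = 78/7b = 3932.773ms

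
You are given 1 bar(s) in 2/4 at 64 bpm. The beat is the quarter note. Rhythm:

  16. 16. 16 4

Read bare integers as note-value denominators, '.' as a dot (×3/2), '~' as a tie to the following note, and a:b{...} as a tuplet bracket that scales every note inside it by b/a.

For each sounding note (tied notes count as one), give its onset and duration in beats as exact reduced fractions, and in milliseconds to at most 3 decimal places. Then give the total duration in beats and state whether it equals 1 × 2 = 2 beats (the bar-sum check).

1) 0.0ms=0b +351.562ms=3/8b
2) 351.562ms=3/8b +351.562ms=3/8b
3) 703.125ms=3/4b +234.375ms=1/4b
4) 937.5ms=1b +937.5ms=1b
Σ=2b of 2 (64bpm 2/4) — PASS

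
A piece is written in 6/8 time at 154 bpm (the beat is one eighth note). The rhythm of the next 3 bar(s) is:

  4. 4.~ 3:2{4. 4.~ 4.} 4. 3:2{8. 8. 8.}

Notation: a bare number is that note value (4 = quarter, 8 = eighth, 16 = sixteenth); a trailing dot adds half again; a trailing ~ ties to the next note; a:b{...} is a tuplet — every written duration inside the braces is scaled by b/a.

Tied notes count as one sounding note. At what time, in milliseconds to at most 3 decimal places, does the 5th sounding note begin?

1. 0.0ms @ 0 + 1168.831ms (3)
2. 1168.831ms @ 3 + 1948.052ms (5)
3. 3116.883ms @ 8 + 1558.442ms (4)
4. 4675.325ms @ 12 + 1168.831ms (3)
5. 5844.156ms @ 15 + 389.61ms (1)
6. 6233.766ms @ 16 + 389.61ms (1)
7. 6623.377ms @ 17 + 389.61ms (1)

note 5 onset = 15b = 5844.156ms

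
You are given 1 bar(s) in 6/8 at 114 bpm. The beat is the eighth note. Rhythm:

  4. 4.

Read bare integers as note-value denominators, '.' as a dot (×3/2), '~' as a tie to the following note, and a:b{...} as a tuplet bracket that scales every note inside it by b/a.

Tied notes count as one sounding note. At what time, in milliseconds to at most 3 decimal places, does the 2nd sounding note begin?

note 2 onset = 3b = 1578.947ms

1. 0.0ms @ 0 + 1578.947ms (3)
2. 1578.947ms @ 3 + 1578.947ms (3)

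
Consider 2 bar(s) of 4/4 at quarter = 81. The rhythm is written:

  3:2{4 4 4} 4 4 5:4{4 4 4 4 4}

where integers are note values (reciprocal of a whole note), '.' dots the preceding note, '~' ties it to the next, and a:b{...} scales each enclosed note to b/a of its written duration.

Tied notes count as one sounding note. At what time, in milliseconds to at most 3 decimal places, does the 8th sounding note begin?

note 8 onset = 28/5b = 4148.148ms

1. 0.0ms @ 0 + 493.827ms (2/3)
2. 493.827ms @ 2/3 + 493.827ms (2/3)
3. 987.654ms @ 4/3 + 493.827ms (2/3)
4. 1481.481ms @ 2 + 740.741ms (1)
5. 2222.222ms @ 3 + 740.741ms (1)
6. 2962.963ms @ 4 + 592.593ms (4/5)
7. 3555.556ms @ 24/5 + 592.593ms (4/5)
8. 4148.148ms @ 28/5 + 592.593ms (4/5)
9. 4740.741ms @ 32/5 + 592.593ms (4/5)
10. 5333.333ms @ 36/5 + 592.593ms (4/5)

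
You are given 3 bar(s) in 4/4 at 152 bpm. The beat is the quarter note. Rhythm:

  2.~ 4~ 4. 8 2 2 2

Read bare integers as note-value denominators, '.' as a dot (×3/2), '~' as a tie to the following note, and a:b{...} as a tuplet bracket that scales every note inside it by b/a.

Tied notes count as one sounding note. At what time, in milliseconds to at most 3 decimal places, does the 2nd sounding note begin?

1. 0.0ms @ 0 + 2171.053ms (11/2)
2. 2171.053ms @ 11/2 + 197.368ms (1/2)
3. 2368.421ms @ 6 + 789.474ms (2)
4. 3157.895ms @ 8 + 789.474ms (2)
5. 3947.368ms @ 10 + 789.474ms (2)

note 2 onset = 11/2b = 2171.053ms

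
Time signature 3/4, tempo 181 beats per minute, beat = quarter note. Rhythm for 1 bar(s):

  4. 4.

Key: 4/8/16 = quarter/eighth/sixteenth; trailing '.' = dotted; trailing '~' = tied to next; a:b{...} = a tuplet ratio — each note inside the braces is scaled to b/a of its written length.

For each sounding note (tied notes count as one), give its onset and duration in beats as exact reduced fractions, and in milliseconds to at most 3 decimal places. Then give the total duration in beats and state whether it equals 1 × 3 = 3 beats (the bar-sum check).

1) 0.0ms=0b +497.238ms=3/2b
2) 497.238ms=3/2b +497.238ms=3/2b
Σ=3b of 3 (181bpm 3/4) — PASS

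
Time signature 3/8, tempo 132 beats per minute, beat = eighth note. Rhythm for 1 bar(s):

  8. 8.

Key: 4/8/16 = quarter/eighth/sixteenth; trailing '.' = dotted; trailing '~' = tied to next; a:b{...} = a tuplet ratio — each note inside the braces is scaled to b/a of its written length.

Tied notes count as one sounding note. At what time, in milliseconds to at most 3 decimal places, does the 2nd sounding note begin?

note 2 onset = 3/2b = 681.818ms

1. 0.0ms @ 0 + 681.818ms (3/2)
2. 681.818ms @ 3/2 + 681.818ms (3/2)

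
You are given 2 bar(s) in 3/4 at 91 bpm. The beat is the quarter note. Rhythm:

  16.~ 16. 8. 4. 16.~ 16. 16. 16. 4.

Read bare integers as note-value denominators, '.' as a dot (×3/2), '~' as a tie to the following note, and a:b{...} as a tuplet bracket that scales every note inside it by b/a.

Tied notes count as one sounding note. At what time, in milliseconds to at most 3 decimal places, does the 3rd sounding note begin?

1. 0.0ms @ 0 + 494.505ms (3/4)
2. 494.505ms @ 3/4 + 494.505ms (3/4)
3. 989.011ms @ 3/2 + 989.011ms (3/2)
4. 1978.022ms @ 3 + 494.505ms (3/4)
5. 2472.527ms @ 15/4 + 247.253ms (3/8)
6. 2719.78ms @ 33/8 + 247.253ms (3/8)
7. 2967.033ms @ 9/2 + 989.011ms (3/2)

note 3 onset = 3/2b = 989.011ms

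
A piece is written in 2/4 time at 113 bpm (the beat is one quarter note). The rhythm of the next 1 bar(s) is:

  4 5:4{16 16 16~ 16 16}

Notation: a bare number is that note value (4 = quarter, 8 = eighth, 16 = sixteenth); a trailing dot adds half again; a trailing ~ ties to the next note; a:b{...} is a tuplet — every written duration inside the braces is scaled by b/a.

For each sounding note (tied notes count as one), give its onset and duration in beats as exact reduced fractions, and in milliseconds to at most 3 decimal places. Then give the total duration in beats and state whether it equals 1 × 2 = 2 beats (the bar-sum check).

1) 0.0ms=0b +530.973ms=1b
2) 530.973ms=1b +106.195ms=1/5b
3) 637.168ms=6/5b +106.195ms=1/5b
4) 743.363ms=7/5b +212.389ms=2/5b
5) 955.752ms=9/5b +106.195ms=1/5b
Σ=2b of 2 (113bpm 2/4) — PASS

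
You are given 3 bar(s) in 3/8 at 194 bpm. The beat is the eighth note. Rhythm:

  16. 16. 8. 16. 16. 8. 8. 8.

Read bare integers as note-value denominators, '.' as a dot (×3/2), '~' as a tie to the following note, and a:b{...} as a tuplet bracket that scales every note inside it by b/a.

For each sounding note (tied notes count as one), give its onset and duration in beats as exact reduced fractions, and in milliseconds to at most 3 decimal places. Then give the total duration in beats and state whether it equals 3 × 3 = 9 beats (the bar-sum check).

1) 0.0ms=0b +231.959ms=3/4b
2) 231.959ms=3/4b +231.959ms=3/4b
3) 463.918ms=3/2b +463.918ms=3/2b
4) 927.835ms=3b +231.959ms=3/4b
5) 1159.794ms=15/4b +231.959ms=3/4b
6) 1391.753ms=9/2b +463.918ms=3/2b
7) 1855.67ms=6b +463.918ms=3/2b
8) 2319.588ms=15/2b +463.918ms=3/2b
Σ=9b of 9 (194bpm 3/8) — PASS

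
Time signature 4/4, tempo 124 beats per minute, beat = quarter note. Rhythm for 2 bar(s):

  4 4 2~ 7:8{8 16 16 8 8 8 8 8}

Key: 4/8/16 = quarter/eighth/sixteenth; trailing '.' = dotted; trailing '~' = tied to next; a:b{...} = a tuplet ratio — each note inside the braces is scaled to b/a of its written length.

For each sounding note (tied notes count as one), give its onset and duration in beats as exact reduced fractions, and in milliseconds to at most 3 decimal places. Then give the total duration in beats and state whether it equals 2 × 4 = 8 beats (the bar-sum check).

1) 0.0ms=0b +483.871ms=1b
2) 483.871ms=1b +483.871ms=1b
3) 967.742ms=2b +1244.24ms=18/7b
4) 2211.982ms=32/7b +138.249ms=2/7b
5) 2350.23ms=34/7b +138.249ms=2/7b
6) 2488.479ms=36/7b +276.498ms=4/7b
7) 2764.977ms=40/7b +276.498ms=4/7b
8) 3041.475ms=44/7b +276.498ms=4/7b
9) 3317.972ms=48/7b +276.498ms=4/7b
10) 3594.47ms=52/7b +276.498ms=4/7b
Σ=8b of 8 (124bpm 4/4) — PASS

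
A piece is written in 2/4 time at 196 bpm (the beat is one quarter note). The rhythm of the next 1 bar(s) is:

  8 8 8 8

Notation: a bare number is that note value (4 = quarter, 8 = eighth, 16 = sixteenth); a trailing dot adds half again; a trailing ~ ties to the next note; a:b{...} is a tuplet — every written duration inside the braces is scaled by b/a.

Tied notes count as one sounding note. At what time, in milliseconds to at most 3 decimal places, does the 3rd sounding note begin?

note 3 onset = 1b = 306.122ms

1. 0.0ms @ 0 + 153.061ms (1/2)
2. 153.061ms @ 1/2 + 153.061ms (1/2)
3. 306.122ms @ 1 + 153.061ms (1/2)
4. 459.184ms @ 3/2 + 153.061ms (1/2)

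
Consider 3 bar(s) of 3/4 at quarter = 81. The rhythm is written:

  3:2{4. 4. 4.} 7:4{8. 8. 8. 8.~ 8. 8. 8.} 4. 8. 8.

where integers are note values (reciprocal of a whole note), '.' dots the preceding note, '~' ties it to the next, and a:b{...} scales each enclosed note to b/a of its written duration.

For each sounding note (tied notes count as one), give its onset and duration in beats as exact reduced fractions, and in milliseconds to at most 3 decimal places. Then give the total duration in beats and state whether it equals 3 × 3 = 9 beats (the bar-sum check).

1) 0.0ms=0b +740.741ms=1b
2) 740.741ms=1b +740.741ms=1b
3) 1481.481ms=2b +740.741ms=1b
4) 2222.222ms=3b +317.46ms=3/7b
5) 2539.683ms=24/7b +317.46ms=3/7b
6) 2857.143ms=27/7b +317.46ms=3/7b
7) 3174.603ms=30/7b +634.921ms=6/7b
8) 3809.524ms=36/7b +317.46ms=3/7b
9) 4126.984ms=39/7b +317.46ms=3/7b
10) 4444.444ms=6b +1111.111ms=3/2b
11) 5555.556ms=15/2b +555.556ms=3/4b
12) 6111.111ms=33/4b +555.556ms=3/4b
Σ=9b of 9 (81bpm 3/4) — PASS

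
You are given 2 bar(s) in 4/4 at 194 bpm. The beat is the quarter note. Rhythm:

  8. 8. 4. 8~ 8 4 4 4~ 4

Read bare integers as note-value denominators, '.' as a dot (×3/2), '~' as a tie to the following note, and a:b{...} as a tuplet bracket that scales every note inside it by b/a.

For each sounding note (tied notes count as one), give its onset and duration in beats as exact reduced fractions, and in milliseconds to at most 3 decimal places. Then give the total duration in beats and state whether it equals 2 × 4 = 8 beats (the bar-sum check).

1) 0.0ms=0b +231.959ms=3/4b
2) 231.959ms=3/4b +231.959ms=3/4b
3) 463.918ms=3/2b +463.918ms=3/2b
4) 927.835ms=3b +309.278ms=1b
5) 1237.113ms=4b +309.278ms=1b
6) 1546.392ms=5b +309.278ms=1b
7) 1855.67ms=6b +618.557ms=2b
Σ=8b of 8 (194bpm 4/4) — PASS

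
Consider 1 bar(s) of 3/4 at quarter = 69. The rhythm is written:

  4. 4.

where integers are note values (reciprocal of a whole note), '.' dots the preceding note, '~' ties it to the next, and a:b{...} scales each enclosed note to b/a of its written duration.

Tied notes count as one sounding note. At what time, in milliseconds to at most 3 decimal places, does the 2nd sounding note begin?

note 2 onset = 3/2b = 1304.348ms

1. 0.0ms @ 0 + 1304.348ms (3/2)
2. 1304.348ms @ 3/2 + 1304.348ms (3/2)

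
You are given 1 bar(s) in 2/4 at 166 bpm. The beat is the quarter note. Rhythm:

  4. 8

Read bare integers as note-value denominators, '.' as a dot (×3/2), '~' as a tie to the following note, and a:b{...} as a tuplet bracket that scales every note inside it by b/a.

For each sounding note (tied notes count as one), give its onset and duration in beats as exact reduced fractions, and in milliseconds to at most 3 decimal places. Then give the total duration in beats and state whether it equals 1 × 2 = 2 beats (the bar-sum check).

1) 0.0ms=0b +542.169ms=3/2b
2) 542.169ms=3/2b +180.723ms=1/2b
Σ=2b of 2 (166bpm 2/4) — PASS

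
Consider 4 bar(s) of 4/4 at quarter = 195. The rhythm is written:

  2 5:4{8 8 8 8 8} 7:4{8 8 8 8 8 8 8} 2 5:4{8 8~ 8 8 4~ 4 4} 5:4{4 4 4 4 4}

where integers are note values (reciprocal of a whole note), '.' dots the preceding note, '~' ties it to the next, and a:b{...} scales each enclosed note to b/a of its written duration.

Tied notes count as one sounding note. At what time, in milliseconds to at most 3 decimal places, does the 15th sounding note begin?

1. 0.0ms @ 0 + 615.385ms (2)
2. 615.385ms @ 2 + 123.077ms (2/5)
3. 738.462ms @ 12/5 + 123.077ms (2/5)
4. 861.538ms @ 14/5 + 123.077ms (2/5)
5. 984.615ms @ 16/5 + 123.077ms (2/5)
6. 1107.692ms @ 18/5 + 123.077ms (2/5)
7. 1230.769ms @ 4 + 87.912ms (2/7)
8. 1318.681ms @ 30/7 + 87.912ms (2/7)
9. 1406.593ms @ 32/7 + 87.912ms (2/7)
10. 1494.505ms @ 34/7 + 87.912ms (2/7)
11. 1582.418ms @ 36/7 + 87.912ms (2/7)
12. 1670.33ms @ 38/7 + 87.912ms (2/7)
13. 1758.242ms @ 40/7 + 87.912ms (2/7)
14. 1846.154ms @ 6 + 615.385ms (2)
15. 2461.538ms @ 8 + 123.077ms (2/5)
16. 2584.615ms @ 42/5 + 246.154ms (4/5)
17. 2830.769ms @ 46/5 + 123.077ms (2/5)
18. 2953.846ms @ 48/5 + 492.308ms (8/5)
19. 3446.154ms @ 56/5 + 246.154ms (4/5)
20. 3692.308ms @ 12 + 246.154ms (4/5)
21. 3938.462ms @ 64/5 + 246.154ms (4/5)
22. 4184.615ms @ 68/5 + 246.154ms (4/5)
23. 4430.769ms @ 72/5 + 246.154ms (4/5)
24. 4676.923ms @ 76/5 + 246.154ms (4/5)

note 15 onset = 8b = 2461.538ms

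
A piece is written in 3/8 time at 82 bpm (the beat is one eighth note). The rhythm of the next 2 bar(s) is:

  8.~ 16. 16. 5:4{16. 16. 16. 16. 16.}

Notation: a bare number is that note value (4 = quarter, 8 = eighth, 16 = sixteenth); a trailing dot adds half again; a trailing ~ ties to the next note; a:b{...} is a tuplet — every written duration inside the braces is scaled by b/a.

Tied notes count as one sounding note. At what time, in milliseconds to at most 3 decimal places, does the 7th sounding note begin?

1. 0.0ms @ 0 + 1646.341ms (9/4)
2. 1646.341ms @ 9/4 + 548.78ms (3/4)
3. 2195.122ms @ 3 + 439.024ms (3/5)
4. 2634.146ms @ 18/5 + 439.024ms (3/5)
5. 3073.171ms @ 21/5 + 439.024ms (3/5)
6. 3512.195ms @ 24/5 + 439.024ms (3/5)
7. 3951.22ms @ 27/5 + 439.024ms (3/5)

note 7 onset = 27/5b = 3951.22ms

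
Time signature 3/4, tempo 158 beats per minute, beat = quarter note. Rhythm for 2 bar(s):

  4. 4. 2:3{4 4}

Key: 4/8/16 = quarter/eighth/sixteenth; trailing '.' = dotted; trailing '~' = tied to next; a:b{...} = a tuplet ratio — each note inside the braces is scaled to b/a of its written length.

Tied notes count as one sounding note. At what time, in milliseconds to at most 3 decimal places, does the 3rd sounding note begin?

1. 0.0ms @ 0 + 569.62ms (3/2)
2. 569.62ms @ 3/2 + 569.62ms (3/2)
3. 1139.241ms @ 3 + 569.62ms (3/2)
4. 1708.861ms @ 9/2 + 569.62ms (3/2)

note 3 onset = 3b = 1139.241ms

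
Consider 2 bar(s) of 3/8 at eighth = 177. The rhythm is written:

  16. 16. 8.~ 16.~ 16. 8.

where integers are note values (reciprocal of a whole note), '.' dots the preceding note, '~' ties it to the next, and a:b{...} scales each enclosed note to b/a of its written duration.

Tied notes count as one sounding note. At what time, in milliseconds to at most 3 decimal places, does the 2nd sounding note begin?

1. 0.0ms @ 0 + 254.237ms (3/4)
2. 254.237ms @ 3/4 + 254.237ms (3/4)
3. 508.475ms @ 3/2 + 1016.949ms (3)
4. 1525.424ms @ 9/2 + 508.475ms (3/2)

note 2 onset = 3/4b = 254.237ms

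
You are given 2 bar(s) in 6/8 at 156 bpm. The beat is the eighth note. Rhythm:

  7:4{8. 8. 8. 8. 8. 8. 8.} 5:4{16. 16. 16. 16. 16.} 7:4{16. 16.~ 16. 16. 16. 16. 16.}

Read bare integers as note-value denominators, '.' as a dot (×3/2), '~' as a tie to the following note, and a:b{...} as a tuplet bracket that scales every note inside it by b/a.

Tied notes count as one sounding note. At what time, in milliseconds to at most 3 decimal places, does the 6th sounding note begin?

1. 0.0ms @ 0 + 329.67ms (6/7)
2. 329.67ms @ 6/7 + 329.67ms (6/7)
3. 659.341ms @ 12/7 + 329.67ms (6/7)
4. 989.011ms @ 18/7 + 329.67ms (6/7)
5. 1318.681ms @ 24/7 + 329.67ms (6/7)
6. 1648.352ms @ 30/7 + 329.67ms (6/7)
7. 1978.022ms @ 36/7 + 329.67ms (6/7)
8. 2307.692ms @ 6 + 230.769ms (3/5)
9. 2538.462ms @ 33/5 + 230.769ms (3/5)
10. 2769.231ms @ 36/5 + 230.769ms (3/5)
11. 3000.0ms @ 39/5 + 230.769ms (3/5)
12. 3230.769ms @ 42/5 + 230.769ms (3/5)
13. 3461.538ms @ 9 + 164.835ms (3/7)
14. 3626.374ms @ 66/7 + 329.67ms (6/7)
15. 3956.044ms @ 72/7 + 164.835ms (3/7)
16. 4120.879ms @ 75/7 + 164.835ms (3/7)
17. 4285.714ms @ 78/7 + 164.835ms (3/7)
18. 4450.549ms @ 81/7 + 164.835ms (3/7)

note 6 onset = 30/7b = 1648.352ms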